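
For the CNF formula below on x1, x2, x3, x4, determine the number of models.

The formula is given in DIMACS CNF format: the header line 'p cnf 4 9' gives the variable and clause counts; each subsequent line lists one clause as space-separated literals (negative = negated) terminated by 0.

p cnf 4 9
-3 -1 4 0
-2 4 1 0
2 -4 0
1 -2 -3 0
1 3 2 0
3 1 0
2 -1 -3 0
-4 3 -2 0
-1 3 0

2

There are 2^4 = 16 truth assignments over (x1, x2, x3, x4).
Check each against the 9 clauses (columns in the order x1, x2, x3, x4):
  F F F F  ✗ fails (x1 ∨ x3 ∨ x2)
  F F F T  ✗ fails (x2 ∨ ¬x4)
  F F T F  ✓ satisfies all
  F F T T  ✗ fails (x2 ∨ ¬x4)
  F T F F  ✗ fails (¬x2 ∨ x4 ∨ x1)
  F T F T  ✗ fails (x3 ∨ x1)
  F T T F  ✗ fails (¬x2 ∨ x4 ∨ x1)
  F T T T  ✗ fails (x1 ∨ ¬x2 ∨ ¬x3)
  T F F F  ✗ fails (¬x1 ∨ x3)
  T F F T  ✗ fails (x2 ∨ ¬x4)
  T F T F  ✗ fails (¬x3 ∨ ¬x1 ∨ x4)
  T F T T  ✗ fails (x2 ∨ ¬x4)
  T T F F  ✗ fails (¬x1 ∨ x3)
  T T F T  ✗ fails (¬x4 ∨ x3 ∨ ¬x2)
  T T T F  ✗ fails (¬x3 ∨ ¬x1 ∨ x4)
  T T T T  ✓ satisfies all
2 of the 16 rows are models.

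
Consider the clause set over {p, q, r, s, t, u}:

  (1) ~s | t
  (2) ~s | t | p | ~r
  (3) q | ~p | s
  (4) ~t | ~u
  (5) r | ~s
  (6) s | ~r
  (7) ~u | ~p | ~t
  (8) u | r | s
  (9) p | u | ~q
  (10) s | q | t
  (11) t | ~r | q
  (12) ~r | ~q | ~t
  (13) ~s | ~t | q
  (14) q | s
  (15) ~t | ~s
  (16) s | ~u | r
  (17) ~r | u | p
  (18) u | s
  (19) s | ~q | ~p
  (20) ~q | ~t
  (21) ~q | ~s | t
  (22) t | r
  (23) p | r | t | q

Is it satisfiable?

No

Branch on s: set s = 0.
From the singleton clause (~r), r = 0.
From the singleton clause (u), u = 1.
That conflicts with the unit clause (~u).
Backtrack on s: now try s = 1.
From the singleton clause (t), t = 1.
That conflicts with the unit clause (~t).
Either choice for s ends in contradiction.
No assignment satisfies every clause.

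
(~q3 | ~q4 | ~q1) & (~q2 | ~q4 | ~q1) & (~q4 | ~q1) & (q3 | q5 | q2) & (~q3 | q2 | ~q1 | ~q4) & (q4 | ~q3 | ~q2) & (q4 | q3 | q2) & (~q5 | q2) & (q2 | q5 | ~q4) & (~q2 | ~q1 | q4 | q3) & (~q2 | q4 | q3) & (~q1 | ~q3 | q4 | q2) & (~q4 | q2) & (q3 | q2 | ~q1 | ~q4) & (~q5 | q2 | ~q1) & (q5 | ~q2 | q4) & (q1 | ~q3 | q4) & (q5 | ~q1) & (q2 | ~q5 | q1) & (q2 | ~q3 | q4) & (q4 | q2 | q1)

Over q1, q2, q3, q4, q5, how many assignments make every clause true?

There are 2^5 = 32 truth assignments over (q1, q2, q3, q4, q5).
Split on q2. With q2 = 1, the clauses containing q2 are satisfied and ~q2 drops from the rest; 4 of the 2^4 = 16 assignments to the other variables satisfy what remains.
With q2 = 0, by the same count on the reduced clause set, 0 assignments work.
Total: 4 + 0 = 4.

4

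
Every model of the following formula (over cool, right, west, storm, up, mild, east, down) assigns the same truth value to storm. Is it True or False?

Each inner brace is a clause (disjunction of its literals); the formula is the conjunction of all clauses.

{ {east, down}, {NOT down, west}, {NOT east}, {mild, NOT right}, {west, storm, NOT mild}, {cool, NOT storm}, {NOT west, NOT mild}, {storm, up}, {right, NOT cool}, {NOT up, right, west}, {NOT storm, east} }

False

Suppose storm = true.
Unit clause (NOT east) forces east = false.
That conflicts with the unit clause (east).
So every satisfying assignment has storm = False.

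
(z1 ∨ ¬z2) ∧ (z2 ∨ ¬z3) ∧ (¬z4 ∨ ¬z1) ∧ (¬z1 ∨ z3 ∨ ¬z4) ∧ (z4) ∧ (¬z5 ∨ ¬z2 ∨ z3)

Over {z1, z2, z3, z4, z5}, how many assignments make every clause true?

2

There are 2^5 = 32 truth assignments over (z1, z2, z3, z4, z5).
Split on z4. With z4 = True, the clauses containing z4 are satisfied and ¬z4 drops from the rest; 2 of the 2^4 = 16 assignments to the other variables satisfy what remains.
With z4 = False, by the same count on the reduced clause set, 0 assignments work.
(One model: z1=F, z2=F, z3=F, z4=T, z5=F.)
Total: 2 + 0 = 2.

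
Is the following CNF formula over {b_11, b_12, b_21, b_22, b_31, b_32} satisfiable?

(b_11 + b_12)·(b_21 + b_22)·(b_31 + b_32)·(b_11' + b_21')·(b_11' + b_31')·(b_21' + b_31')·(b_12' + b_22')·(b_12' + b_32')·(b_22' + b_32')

Unsatisfiable

Try b_11 = 1.
(b_21') alone gives b_21 = 0.
(b_22) alone gives b_22 = 1.
(b_31') alone gives b_31 = 0.
(b_32) alone gives b_32 = 1.
Now (b_32') is unsatisfied and unit — conflict.
Backtrack on b_11: now try b_11 = 0.
(b_12) alone gives b_12 = 1.
(b_22') alone gives b_22 = 0.
(b_21) alone gives b_21 = 1.
(b_31') alone gives b_31 = 0.
(b_32) alone gives b_32 = 1.
Now (b_32') is unsatisfied and unit — conflict.
Both values of b_11 lead to a conflict.
No assignment satisfies every clause.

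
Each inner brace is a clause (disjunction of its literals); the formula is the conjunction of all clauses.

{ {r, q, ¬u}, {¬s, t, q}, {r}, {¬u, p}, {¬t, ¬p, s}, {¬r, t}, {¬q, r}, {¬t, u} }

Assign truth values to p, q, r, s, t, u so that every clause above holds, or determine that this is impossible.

p: True,  q: True,  r: True,  s: True,  t: True,  u: True

(r) alone gives r = True.
(t) alone gives t = True.
(u) alone gives u = True.
(p) alone gives p = True.
(s) alone gives s = True.
All clauses hold; q can take either value.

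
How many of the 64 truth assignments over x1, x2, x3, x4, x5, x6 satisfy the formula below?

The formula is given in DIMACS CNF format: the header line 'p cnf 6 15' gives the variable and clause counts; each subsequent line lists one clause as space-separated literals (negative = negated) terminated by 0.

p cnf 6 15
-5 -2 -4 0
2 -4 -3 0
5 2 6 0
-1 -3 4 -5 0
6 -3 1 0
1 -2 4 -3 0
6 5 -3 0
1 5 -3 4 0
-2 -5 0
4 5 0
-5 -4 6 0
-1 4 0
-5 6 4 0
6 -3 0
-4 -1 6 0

There are 2^6 = 64 truth assignments over (x1, x2, x3, x4, x5, x6).
Split on x4. With x4 = True, the clauses containing x4 are satisfied and ¬x4 drops from the rest; 9 of the 2^5 = 32 assignments to the other variables satisfy what remains.
With x4 = False, by the same count on the reduced clause set, 2 assignments work.
Total: 9 + 2 = 11.

11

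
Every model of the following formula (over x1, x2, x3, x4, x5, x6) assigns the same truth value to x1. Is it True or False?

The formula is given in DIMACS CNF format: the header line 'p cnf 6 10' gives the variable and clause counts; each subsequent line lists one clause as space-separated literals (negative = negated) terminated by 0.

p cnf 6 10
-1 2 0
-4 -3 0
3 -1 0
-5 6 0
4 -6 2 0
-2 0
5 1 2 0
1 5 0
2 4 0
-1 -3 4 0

False

Suppose x1 = True.
The clause (x2) is unit, so x2 = True.
Now (¬x2) is unsatisfied and unit — conflict.
So every satisfying assignment has x1 = False.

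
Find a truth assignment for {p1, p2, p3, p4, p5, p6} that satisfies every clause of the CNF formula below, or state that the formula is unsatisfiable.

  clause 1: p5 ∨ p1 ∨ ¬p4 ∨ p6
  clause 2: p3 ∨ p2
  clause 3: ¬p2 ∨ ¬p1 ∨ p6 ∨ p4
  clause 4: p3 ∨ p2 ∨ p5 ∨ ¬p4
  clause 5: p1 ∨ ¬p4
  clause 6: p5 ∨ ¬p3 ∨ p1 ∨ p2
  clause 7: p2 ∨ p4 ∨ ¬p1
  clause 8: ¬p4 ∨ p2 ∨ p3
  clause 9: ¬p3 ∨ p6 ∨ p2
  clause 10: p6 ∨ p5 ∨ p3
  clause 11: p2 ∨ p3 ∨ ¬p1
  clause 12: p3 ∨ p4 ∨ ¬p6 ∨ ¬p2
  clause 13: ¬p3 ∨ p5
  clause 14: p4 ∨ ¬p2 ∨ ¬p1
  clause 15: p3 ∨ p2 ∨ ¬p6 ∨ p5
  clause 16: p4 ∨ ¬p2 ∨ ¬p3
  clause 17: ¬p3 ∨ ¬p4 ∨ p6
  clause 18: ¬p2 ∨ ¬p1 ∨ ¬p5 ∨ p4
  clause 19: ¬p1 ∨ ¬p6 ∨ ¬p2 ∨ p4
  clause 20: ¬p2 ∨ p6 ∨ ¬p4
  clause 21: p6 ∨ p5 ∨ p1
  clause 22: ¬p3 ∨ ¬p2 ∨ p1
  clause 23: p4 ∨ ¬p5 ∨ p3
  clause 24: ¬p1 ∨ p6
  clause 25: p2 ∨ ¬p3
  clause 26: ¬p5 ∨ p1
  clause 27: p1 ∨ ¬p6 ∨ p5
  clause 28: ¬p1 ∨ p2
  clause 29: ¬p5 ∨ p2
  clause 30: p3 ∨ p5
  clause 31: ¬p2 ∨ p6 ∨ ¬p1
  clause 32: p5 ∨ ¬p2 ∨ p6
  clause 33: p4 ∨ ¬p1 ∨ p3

p1 ↦ True, p2 ↦ True, p3 ↦ True, p4 ↦ True, p5 ↦ True, p6 ↦ True

Branch on p3: set p3 = True.
(p5) alone gives p5 = True.
(p2) alone gives p2 = True.
(p4) alone gives p4 = True.
(p1) alone gives p1 = True.
(p6) alone gives p6 = True.
All clauses are satisfied.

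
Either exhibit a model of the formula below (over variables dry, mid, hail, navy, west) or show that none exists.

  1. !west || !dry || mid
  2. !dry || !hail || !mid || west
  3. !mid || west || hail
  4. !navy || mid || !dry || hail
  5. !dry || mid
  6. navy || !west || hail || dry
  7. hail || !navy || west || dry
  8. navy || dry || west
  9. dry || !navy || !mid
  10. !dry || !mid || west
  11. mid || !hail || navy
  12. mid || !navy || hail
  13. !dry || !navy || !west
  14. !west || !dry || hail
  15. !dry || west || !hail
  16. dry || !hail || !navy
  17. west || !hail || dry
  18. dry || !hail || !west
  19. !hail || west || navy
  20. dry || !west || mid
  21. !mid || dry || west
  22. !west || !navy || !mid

Branch on dry: set dry = true.
From the singleton clause (mid), mid = true.
From the singleton clause (west), west = true.
From the singleton clause (!navy), navy = false.
From the singleton clause (hail), hail = true.
Every clause now holds.

dry=true; mid=true; hail=true; navy=false; west=true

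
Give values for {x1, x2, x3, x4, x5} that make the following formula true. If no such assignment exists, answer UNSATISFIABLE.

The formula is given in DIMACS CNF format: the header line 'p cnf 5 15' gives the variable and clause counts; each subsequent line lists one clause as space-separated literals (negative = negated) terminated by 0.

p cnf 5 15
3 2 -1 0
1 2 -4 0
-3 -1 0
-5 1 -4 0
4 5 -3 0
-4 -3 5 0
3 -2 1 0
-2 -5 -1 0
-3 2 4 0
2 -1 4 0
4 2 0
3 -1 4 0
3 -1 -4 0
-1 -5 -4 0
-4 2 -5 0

Case x3 = True:
(¬x1) alone gives x1 = False.
Case x2 = True:
Case x5 = True:
(¬x4) alone gives x4 = False.
Every clause now holds.

x1: False; x2: True; x3: True; x4: False; x5: True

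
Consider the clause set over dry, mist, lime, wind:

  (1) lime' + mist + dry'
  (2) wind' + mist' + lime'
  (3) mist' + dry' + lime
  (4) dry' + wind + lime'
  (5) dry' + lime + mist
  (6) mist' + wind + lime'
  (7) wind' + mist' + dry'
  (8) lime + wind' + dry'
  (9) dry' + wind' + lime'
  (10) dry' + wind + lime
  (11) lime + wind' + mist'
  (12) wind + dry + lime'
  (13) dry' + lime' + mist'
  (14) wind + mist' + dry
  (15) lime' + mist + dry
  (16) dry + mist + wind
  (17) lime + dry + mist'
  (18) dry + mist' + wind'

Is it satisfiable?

Try lime = 0.
Try mist = 0.
The clause (dry') is unit, so dry = 0.
The clause (wind) is unit, so wind = 1.
This assignment satisfies each clause.
A satisfying assignment: dry=0; mist=0; lime=0; wind=1.

Yes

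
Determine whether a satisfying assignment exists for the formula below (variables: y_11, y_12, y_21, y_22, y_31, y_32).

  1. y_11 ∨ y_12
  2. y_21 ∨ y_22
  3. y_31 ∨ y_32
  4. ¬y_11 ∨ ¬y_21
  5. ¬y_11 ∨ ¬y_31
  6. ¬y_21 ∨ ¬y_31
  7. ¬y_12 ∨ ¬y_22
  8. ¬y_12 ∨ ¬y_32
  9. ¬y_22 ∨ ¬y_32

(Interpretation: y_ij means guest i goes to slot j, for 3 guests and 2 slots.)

Case y_11 = True:
The clause (¬y_21) is unit, so y_21 = False.
The clause (y_22) is unit, so y_22 = True.
The clause (¬y_31) is unit, so y_31 = False.
The clause (y_32) is unit, so y_32 = True.
That conflicts with the unit clause (¬y_32).
Backtrack on y_11: now try y_11 = False.
The clause (y_12) is unit, so y_12 = True.
The clause (¬y_22) is unit, so y_22 = False.
The clause (y_21) is unit, so y_21 = True.
The clause (¬y_31) is unit, so y_31 = False.
The clause (y_32) is unit, so y_32 = True.
That conflicts with the unit clause (¬y_32).
Both values of y_11 lead to a conflict.
No assignment satisfies every clause.

No, unsatisfiable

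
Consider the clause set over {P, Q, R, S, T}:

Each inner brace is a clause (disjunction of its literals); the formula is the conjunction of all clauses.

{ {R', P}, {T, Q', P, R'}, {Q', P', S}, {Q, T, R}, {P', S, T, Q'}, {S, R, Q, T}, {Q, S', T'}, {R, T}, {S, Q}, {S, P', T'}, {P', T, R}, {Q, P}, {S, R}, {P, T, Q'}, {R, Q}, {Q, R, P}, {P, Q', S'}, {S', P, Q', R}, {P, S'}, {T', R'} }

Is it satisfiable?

Case R = 1:
Unit clause (P) forces P = 1.
Unit clause (T') forces T = 0.
Case Q = 1:
Unit clause (S) forces S = 1.
All clauses are satisfied.
A satisfying assignment: P ↦ 1,  Q ↦ 1,  R ↦ 1,  S ↦ 1,  T ↦ 0.

Yes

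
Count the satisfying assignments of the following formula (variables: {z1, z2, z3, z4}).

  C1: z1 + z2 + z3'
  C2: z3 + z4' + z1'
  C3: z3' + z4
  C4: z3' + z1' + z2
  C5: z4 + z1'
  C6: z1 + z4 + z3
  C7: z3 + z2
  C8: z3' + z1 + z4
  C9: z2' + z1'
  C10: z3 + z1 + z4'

1

There are 2^4 = 16 truth assignments over (z1, z2, z3, z4).
Check each against the 10 clauses (columns in the order z1, z2, z3, z4):
  F F F F  ✗ fails (z1 + z4 + z3)
  F F F T  ✗ fails (z3 + z2)
  F F T F  ✗ fails (z1 + z2 + z3')
  F F T T  ✗ fails (z1 + z2 + z3')
  F T F F  ✗ fails (z1 + z4 + z3)
  F T F T  ✗ fails (z3 + z1 + z4')
  F T T F  ✗ fails (z3' + z4)
  F T T T  ✓ satisfies all
  T F F F  ✗ fails (z4 + z1')
  T F F T  ✗ fails (z3 + z4' + z1')
  T F T F  ✗ fails (z3' + z4)
  T F T T  ✗ fails (z3' + z1' + z2)
  T T F F  ✗ fails (z4 + z1')
  T T F T  ✗ fails (z3 + z4' + z1')
  T T T F  ✗ fails (z3' + z4)
  T T T T  ✗ fails (z2' + z1')
1 of the 16 rows is a model.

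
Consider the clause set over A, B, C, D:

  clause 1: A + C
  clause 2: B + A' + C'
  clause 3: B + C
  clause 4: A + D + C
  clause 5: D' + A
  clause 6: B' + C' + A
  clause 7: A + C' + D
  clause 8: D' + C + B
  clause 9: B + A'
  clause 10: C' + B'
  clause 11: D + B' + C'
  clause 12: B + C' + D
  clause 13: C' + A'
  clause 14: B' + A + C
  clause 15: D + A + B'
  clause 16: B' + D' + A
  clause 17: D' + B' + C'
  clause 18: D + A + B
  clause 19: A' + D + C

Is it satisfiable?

Branch on A: set A = 1.
From the singleton clause (B), B = 1.
From the singleton clause (C'), C = 0.
From the singleton clause (D), D = 1.
All clauses are satisfied.
A satisfying assignment: A=1, B=1, C=0, D=1.

Yes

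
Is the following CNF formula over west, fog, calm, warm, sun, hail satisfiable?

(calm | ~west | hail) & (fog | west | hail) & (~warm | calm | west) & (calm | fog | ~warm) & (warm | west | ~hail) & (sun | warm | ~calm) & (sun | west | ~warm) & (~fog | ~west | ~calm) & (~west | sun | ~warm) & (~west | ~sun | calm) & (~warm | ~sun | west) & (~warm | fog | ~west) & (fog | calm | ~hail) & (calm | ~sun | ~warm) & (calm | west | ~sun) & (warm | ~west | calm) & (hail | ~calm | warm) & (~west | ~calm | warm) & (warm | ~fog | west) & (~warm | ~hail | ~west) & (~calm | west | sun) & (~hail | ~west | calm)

Case calm = 1:
Case sun = 1:
Case fog = 0:
Case west = 1:
From the singleton clause (~warm), warm = 0.
But (warm) is also a unit clause — contradiction.
That branch fails; take west = 0 instead.
From the singleton clause (hail), hail = 1.
From the singleton clause (warm), warm = 1.
But (~warm) is also a unit clause — contradiction.
Both values of west lead to a conflict.
That branch fails; take fog = 1 instead.
From the singleton clause (~west), west = 0.
From the singleton clause (~warm), warm = 0.
But (warm) is also a unit clause — contradiction.
Both values of fog lead to a conflict.
That branch fails; take sun = 0 instead.
From the singleton clause (warm), warm = 1.
From the singleton clause (west), west = 1.
But (~west) is also a unit clause — contradiction.
Both values of sun lead to a conflict.
That branch fails; take calm = 0 instead.
Case west = 0:
From the singleton clause (~warm), warm = 0.
From the singleton clause (~hail), hail = 0.
From the singleton clause (fog), fog = 1.
But (~fog) is also a unit clause — contradiction.
That branch fails; take west = 1 instead.
From the singleton clause (hail), hail = 1.
But (~hail) is also a unit clause — contradiction.
Both values of west lead to a conflict.
Both values of calm lead to a conflict.
No assignment satisfies every clause.

No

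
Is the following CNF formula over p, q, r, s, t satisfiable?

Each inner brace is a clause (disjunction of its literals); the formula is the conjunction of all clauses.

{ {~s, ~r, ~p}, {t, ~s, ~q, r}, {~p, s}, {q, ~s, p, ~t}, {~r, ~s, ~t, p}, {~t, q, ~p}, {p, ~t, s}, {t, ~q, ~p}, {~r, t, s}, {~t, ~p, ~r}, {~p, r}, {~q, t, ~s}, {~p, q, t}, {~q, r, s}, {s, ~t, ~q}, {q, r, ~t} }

Branch on p: set p = 0.
Branch on t: set t = 1.
Unit clause (s) forces s = 1.
Unit clause (q) forces q = 1.
Unit clause (~r) forces r = 0.
Every clause now holds.
A satisfying assignment: p: 0, q: 1, r: 0, s: 1, t: 1.

Satisfiable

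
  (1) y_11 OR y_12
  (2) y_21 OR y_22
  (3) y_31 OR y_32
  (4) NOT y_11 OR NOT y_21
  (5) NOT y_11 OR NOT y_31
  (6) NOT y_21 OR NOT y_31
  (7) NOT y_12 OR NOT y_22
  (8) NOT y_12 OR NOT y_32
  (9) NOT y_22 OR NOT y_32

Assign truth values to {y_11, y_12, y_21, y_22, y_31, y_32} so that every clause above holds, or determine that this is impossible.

Try y_11 = true.
Unit clause (NOT y_21) forces y_21 = false.
Unit clause (y_22) forces y_22 = true.
Unit clause (NOT y_31) forces y_31 = false.
Unit clause (y_32) forces y_32 = true.
Now (NOT y_32) is unsatisfied and unit — conflict.
Backtrack on y_11: now try y_11 = false.
Unit clause (y_12) forces y_12 = true.
Unit clause (NOT y_22) forces y_22 = false.
Unit clause (y_21) forces y_21 = true.
Unit clause (NOT y_31) forces y_31 = false.
Unit clause (y_32) forces y_32 = true.
Now (NOT y_32) is unsatisfied and unit — conflict.
Either choice for y_11 ends in contradiction.

UNSATISFIABLE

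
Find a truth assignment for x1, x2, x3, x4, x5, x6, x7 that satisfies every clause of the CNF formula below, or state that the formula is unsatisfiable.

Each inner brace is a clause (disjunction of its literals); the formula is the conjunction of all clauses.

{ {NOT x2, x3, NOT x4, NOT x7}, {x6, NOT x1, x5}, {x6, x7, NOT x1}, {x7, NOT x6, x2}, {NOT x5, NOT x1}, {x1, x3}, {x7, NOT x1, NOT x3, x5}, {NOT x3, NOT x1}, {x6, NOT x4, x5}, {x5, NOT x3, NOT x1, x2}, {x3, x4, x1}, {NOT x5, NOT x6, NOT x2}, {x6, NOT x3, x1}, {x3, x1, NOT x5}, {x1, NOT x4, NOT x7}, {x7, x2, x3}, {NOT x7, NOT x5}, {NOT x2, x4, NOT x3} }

x1 ↦ true, x2 ↦ false, x3 ↦ false, x4 ↦ false, x5 ↦ false, x6 ↦ true, x7 ↦ true

Branch on x5: set x5 = false.
Branch on x6: set x6 = true.
Branch on x7: set x7 = true.
Branch on x1: set x1 = true.
(NOT x3) alone gives x3 = false.
Branch on x2: set x2 = false.
Every clause is now satisfied; x4 is unconstrained.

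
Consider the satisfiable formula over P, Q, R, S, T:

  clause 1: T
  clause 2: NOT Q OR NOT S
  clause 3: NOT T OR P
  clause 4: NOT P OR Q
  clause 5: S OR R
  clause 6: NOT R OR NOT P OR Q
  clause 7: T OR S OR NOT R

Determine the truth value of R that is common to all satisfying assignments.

True

Suppose R = false.
From the singleton clause (T), T = true.
From the singleton clause (P), P = true.
From the singleton clause (Q), Q = true.
From the singleton clause (NOT S), S = false.
But (S) is also a unit clause — contradiction.
So every satisfying assignment has R = True.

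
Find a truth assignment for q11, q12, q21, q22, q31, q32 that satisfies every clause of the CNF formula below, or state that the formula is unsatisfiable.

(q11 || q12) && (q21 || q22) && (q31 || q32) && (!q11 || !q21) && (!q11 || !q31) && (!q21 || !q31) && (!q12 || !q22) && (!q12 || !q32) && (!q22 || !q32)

Branch on q11: set q11 = true.
From the singleton clause (!q21), q21 = false.
From the singleton clause (q22), q22 = true.
From the singleton clause (!q31), q31 = false.
From the singleton clause (q32), q32 = true.
But (!q32) is also a unit clause — contradiction.
Undo q11 and try q11 = false.
From the singleton clause (q12), q12 = true.
From the singleton clause (!q22), q22 = false.
From the singleton clause (q21), q21 = true.
From the singleton clause (!q31), q31 = false.
From the singleton clause (q32), q32 = true.
But (!q32) is also a unit clause — contradiction.
Both values of q11 lead to a conflict.

UNSATISFIABLE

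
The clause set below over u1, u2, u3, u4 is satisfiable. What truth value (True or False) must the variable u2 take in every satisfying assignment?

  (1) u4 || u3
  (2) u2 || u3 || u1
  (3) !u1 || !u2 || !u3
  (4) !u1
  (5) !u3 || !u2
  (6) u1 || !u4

Suppose u2 = true.
From the singleton clause (!u1), u1 = false.
From the singleton clause (!u3), u3 = false.
From the singleton clause (u4), u4 = true.
Now (!u4) is unsatisfied and unit — conflict.
So every satisfying assignment has u2 = False.

False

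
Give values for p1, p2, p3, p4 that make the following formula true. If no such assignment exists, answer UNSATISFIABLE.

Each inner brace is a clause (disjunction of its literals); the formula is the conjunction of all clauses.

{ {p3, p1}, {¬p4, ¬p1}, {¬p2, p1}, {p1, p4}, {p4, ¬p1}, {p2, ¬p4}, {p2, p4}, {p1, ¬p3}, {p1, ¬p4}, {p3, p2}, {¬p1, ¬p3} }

UNSATISFIABLE

Try p3 = True.
The clause (p1) is unit, so p1 = True.
That conflicts with the unit clause (¬p1).
Backtrack on p3: now try p3 = False.
The clause (p1) is unit, so p1 = True.
The clause (¬p4) is unit, so p4 = False.
That conflicts with the unit clause (p4).
Either choice for p3 ends in contradiction.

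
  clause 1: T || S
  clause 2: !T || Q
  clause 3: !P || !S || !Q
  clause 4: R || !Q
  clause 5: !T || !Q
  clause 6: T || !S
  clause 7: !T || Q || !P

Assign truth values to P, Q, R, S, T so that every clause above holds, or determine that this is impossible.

Case T = true:
The clause (Q) is unit, so Q = true.
That conflicts with the unit clause (!Q).
So T must be the other value — set T = false.
The clause (S) is unit, so S = true.
That conflicts with the unit clause (!S).
Either choice for T ends in contradiction.

UNSATISFIABLE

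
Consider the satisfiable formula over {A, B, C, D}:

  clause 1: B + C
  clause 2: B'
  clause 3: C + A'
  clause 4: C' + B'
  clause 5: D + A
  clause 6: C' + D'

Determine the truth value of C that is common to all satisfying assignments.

Suppose C = 0.
(B) alone gives B = 1.
Now (B') is unsatisfied and unit — conflict.
So every satisfying assignment has C = True.

True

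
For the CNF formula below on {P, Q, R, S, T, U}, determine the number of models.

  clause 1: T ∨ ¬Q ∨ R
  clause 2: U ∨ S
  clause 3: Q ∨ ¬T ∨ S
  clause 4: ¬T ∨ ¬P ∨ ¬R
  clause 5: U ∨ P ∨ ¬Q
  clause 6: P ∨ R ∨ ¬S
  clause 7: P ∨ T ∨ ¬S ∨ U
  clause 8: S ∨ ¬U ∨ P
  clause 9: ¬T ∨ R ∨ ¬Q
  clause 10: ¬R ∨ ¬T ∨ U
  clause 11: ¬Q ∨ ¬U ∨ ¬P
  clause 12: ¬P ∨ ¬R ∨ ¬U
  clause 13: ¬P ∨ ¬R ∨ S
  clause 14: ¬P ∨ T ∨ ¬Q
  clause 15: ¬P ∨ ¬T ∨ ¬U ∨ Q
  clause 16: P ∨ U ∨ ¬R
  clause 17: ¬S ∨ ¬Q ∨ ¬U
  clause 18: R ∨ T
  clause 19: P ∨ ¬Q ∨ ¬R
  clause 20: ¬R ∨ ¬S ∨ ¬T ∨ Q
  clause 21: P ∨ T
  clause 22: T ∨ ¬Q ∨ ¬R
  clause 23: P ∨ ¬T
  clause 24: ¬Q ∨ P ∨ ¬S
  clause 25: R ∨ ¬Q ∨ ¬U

There are 2^6 = 64 truth assignments over (P, Q, R, S, T, U).
Split on T. With T = True, the clauses containing T are satisfied and ¬T drops from the rest; 1 of the 2^5 = 32 assignments to the other variables satisfy what remains.
With T = False, by the same count on the reduced clause set, 1 assignment works.
Total: 1 + 1 = 2.

2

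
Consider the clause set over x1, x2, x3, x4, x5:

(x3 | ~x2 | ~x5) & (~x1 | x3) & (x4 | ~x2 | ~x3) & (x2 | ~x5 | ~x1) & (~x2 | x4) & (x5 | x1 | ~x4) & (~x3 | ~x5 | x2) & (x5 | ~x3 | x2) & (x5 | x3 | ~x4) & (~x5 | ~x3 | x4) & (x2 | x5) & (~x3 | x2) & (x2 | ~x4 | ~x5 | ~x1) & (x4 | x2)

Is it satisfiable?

Case x1 = 1:
(x3) alone gives x3 = 1.
(x2) alone gives x2 = 1.
(x4) alone gives x4 = 1.
All clauses hold; x5 can take either value.
A satisfying assignment: x1 ↦ 1,  x2 ↦ 1,  x3 ↦ 1,  x4 ↦ 1,  x5 ↦ 1.

Satisfiable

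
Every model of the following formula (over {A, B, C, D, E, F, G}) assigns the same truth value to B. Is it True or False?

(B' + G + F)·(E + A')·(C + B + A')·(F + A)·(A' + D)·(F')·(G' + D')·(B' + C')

Suppose B = 1.
From the singleton clause (F'), F = 0.
From the singleton clause (G), G = 1.
From the singleton clause (A), A = 1.
From the singleton clause (E), E = 1.
From the singleton clause (D), D = 1.
That conflicts with the unit clause (D').
So every satisfying assignment has B = False.

False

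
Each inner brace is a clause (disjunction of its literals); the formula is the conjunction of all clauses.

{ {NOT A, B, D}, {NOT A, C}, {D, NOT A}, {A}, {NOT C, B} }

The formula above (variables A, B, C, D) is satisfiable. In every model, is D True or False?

True

Suppose D = false.
(NOT A) alone gives A = false.
Now (A) is unsatisfied and unit — conflict.
So every satisfying assignment has D = True.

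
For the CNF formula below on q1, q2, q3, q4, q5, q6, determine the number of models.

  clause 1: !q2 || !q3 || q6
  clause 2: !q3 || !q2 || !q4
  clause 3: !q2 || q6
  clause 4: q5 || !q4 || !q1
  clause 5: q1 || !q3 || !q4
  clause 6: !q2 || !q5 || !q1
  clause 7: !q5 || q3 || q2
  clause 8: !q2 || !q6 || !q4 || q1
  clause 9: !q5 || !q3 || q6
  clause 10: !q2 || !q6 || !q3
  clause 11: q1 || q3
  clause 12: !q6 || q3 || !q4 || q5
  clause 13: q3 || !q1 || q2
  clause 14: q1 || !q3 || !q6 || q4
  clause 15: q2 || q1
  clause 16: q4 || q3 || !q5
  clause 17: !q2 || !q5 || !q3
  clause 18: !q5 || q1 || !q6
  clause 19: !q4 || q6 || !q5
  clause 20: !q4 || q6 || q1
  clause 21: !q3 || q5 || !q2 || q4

There are 2^6 = 64 truth assignments over (q1, q2, q3, q4, q5, q6).
Split on q2. With q2 = true, the clauses containing q2 are satisfied and !q2 drops from the rest; 1 of the 2^5 = 32 assignments to the other variables satisfy what remains.
With q2 = false, by the same count on the reduced clause set, 4 assignments work.
Total: 1 + 4 = 5.

5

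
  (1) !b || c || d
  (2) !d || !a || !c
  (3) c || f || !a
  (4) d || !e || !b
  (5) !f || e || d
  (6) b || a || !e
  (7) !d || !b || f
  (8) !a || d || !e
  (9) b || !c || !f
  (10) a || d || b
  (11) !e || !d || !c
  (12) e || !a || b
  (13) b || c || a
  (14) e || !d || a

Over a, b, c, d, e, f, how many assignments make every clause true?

There are 2^6 = 64 truth assignments over (a, b, c, d, e, f).
Split on c. With c = true, the clauses containing c are satisfied and !c drops from the rest; 2 of the 2^5 = 32 assignments to the other variables satisfy what remains.
With c = false, by the same count on the reduced clause set, 4 assignments work.
(One model: a=F, b=T, c=F, d=T, e=T, f=T.)
Total: 2 + 4 = 6.

6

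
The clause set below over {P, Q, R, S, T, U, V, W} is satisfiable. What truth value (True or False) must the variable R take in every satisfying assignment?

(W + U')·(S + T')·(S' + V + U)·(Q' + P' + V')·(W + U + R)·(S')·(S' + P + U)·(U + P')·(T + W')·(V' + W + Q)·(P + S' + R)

True

Suppose R = 0.
(S') alone gives S = 0.
(T') alone gives T = 0.
(W') alone gives W = 0.
(U') alone gives U = 0.
But (U) is also a unit clause — contradiction.
So every satisfying assignment has R = True.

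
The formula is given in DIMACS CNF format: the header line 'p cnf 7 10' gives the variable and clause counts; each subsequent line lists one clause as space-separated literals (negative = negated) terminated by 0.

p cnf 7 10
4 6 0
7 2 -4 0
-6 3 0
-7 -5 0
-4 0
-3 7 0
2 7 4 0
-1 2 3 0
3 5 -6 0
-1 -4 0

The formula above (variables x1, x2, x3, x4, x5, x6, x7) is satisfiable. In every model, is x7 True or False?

Suppose x7 = False.
Unit clause (¬x4) forces x4 = False.
Unit clause (x6) forces x6 = True.
Unit clause (x3) forces x3 = True.
That conflicts with the unit clause (¬x3).
So every satisfying assignment has x7 = True.

True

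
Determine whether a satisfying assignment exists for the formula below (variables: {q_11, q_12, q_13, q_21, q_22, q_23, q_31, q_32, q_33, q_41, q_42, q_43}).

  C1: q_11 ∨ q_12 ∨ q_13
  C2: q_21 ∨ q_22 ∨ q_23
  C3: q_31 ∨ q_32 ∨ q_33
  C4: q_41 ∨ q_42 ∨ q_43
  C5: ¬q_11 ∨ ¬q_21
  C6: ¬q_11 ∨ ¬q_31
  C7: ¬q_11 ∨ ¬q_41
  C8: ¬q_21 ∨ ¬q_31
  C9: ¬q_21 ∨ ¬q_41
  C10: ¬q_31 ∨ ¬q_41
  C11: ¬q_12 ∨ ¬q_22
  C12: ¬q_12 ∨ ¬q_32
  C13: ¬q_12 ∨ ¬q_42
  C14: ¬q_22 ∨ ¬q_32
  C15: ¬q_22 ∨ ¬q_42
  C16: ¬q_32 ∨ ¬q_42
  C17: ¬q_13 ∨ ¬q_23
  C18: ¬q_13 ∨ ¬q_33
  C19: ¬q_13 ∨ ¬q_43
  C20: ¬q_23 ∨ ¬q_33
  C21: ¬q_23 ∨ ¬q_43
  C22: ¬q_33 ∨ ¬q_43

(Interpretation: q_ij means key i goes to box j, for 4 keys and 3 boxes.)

Unsatisfiable

Try q_11 = False.
Try q_12 = True.
Unit clause (¬q_22) forces q_22 = False.
Unit clause (¬q_32) forces q_32 = False.
Unit clause (¬q_42) forces q_42 = False.
Try q_21 = True.
Unit clause (¬q_31) forces q_31 = False.
Unit clause (q_33) forces q_33 = True.
Unit clause (¬q_41) forces q_41 = False.
Unit clause (q_43) forces q_43 = True.
But (¬q_43) is also a unit clause — contradiction.
That branch fails; take q_21 = False instead.
Unit clause (q_23) forces q_23 = True.
Unit clause (¬q_13) forces q_13 = False.
Unit clause (¬q_33) forces q_33 = False.
Unit clause (q_31) forces q_31 = True.
Unit clause (¬q_41) forces q_41 = False.
Unit clause (q_43) forces q_43 = True.
But (¬q_43) is also a unit clause — contradiction.
Both values of q_21 lead to a conflict.
That branch fails; take q_12 = False instead.
Unit clause (q_13) forces q_13 = True.
Unit clause (¬q_23) forces q_23 = False.
Unit clause (¬q_33) forces q_33 = False.
Unit clause (¬q_43) forces q_43 = False.
Try q_21 = True.
Unit clause (¬q_31) forces q_31 = False.
Unit clause (q_32) forces q_32 = True.
Unit clause (¬q_41) forces q_41 = False.
Unit clause (q_42) forces q_42 = True.
But (¬q_42) is also a unit clause — contradiction.
That branch fails; take q_21 = False instead.
Unit clause (q_22) forces q_22 = True.
Unit clause (¬q_32) forces q_32 = False.
Unit clause (q_31) forces q_31 = True.
Unit clause (¬q_41) forces q_41 = False.
Unit clause (q_42) forces q_42 = True.
But (¬q_42) is also a unit clause — contradiction.
Both values of q_21 lead to a conflict.
Both values of q_12 lead to a conflict.
That branch fails; take q_11 = True instead.
Unit clause (¬q_21) forces q_21 = False.
Unit clause (¬q_31) forces q_31 = False.
Unit clause (¬q_41) forces q_41 = False.
Try q_22 = True.
Unit clause (¬q_12) forces q_12 = False.
Unit clause (¬q_32) forces q_32 = False.
Unit clause (q_33) forces q_33 = True.
Unit clause (¬q_42) forces q_42 = False.
Unit clause (q_43) forces q_43 = True.
But (¬q_43) is also a unit clause — contradiction.
That branch fails; take q_22 = False instead.
Unit clause (q_23) forces q_23 = True.
Unit clause (¬q_13) forces q_13 = False.
Unit clause (¬q_33) forces q_33 = False.
Unit clause (q_32) forces q_32 = True.
Unit clause (¬q_12) forces q_12 = False.
Unit clause (¬q_42) forces q_42 = False.
Unit clause (q_43) forces q_43 = True.
But (¬q_43) is also a unit clause — contradiction.
Both values of q_22 lead to a conflict.
Both values of q_11 lead to a conflict.
No assignment satisfies every clause.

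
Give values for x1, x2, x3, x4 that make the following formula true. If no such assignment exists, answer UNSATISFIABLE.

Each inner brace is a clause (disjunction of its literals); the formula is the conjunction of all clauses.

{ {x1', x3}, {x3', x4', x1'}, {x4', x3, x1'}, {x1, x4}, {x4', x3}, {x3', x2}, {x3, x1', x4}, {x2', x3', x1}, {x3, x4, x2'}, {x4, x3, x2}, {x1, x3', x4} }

x1 ↦ 1; x2 ↦ 1; x3 ↦ 1; x4 ↦ 0

Case x1 = 1:
From the singleton clause (x3), x3 = 1.
From the singleton clause (x4'), x4 = 0.
From the singleton clause (x2), x2 = 1.
All clauses are satisfied.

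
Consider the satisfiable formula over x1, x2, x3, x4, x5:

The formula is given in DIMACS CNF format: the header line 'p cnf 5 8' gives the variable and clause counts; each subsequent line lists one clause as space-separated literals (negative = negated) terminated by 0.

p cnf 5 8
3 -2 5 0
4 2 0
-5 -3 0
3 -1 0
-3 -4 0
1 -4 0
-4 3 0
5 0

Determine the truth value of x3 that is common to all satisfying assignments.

Suppose x3 = True.
Unit clause (¬x5) forces x5 = False.
That conflicts with the unit clause (x5).
So every satisfying assignment has x3 = False.

False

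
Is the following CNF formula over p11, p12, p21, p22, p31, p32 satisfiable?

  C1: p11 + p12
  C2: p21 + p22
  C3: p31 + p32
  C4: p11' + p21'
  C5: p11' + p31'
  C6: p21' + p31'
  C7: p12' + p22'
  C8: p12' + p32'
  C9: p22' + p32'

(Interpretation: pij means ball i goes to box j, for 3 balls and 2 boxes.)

Try p11 = 1.
The clause (p21') is unit, so p21 = 0.
The clause (p22) is unit, so p22 = 1.
The clause (p31') is unit, so p31 = 0.
The clause (p32) is unit, so p32 = 1.
Now (p32') is unsatisfied and unit — conflict.
Backtrack on p11: now try p11 = 0.
The clause (p12) is unit, so p12 = 1.
The clause (p22') is unit, so p22 = 0.
The clause (p21) is unit, so p21 = 1.
The clause (p31') is unit, so p31 = 0.
The clause (p32) is unit, so p32 = 1.
Now (p32') is unsatisfied and unit — conflict.
Both values of p11 lead to a conflict.
No assignment satisfies every clause.

No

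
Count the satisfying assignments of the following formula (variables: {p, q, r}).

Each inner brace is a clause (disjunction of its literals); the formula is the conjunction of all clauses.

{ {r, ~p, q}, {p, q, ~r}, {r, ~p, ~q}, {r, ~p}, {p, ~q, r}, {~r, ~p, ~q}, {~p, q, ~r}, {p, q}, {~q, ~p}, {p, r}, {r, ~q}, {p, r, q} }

There are 2^3 = 8 truth assignments over (p, q, r).
Check each against the 12 clauses (columns in the order p, q, r):
  F F F  ✗ fails (p | q)
  F F T  ✗ fails (p | q | ~r)
  F T F  ✗ fails (p | ~q | r)
  F T T  ✓ satisfies all
  T F F  ✗ fails (r | ~p | q)
  T F T  ✗ fails (~p | q | ~r)
  T T F  ✗ fails (r | ~p | ~q)
  T T T  ✗ fails (~r | ~p | ~q)
1 of the 8 rows is a model.

1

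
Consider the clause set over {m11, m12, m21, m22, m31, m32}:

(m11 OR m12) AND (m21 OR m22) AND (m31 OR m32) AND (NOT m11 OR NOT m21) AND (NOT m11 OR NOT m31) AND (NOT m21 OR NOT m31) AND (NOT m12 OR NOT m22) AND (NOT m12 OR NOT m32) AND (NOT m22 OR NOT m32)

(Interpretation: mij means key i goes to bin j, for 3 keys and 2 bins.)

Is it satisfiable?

Branch on m11: set m11 = true.
The clause (NOT m21) is unit, so m21 = false.
The clause (m22) is unit, so m22 = true.
The clause (NOT m31) is unit, so m31 = false.
The clause (m32) is unit, so m32 = true.
Now (NOT m32) is unsatisfied and unit — conflict.
So m11 must be the other value — set m11 = false.
The clause (m12) is unit, so m12 = true.
The clause (NOT m22) is unit, so m22 = false.
The clause (m21) is unit, so m21 = true.
The clause (NOT m31) is unit, so m31 = false.
The clause (m32) is unit, so m32 = true.
Now (NOT m32) is unsatisfied and unit — conflict.
Either choice for m11 ends in contradiction.
No assignment satisfies every clause.

No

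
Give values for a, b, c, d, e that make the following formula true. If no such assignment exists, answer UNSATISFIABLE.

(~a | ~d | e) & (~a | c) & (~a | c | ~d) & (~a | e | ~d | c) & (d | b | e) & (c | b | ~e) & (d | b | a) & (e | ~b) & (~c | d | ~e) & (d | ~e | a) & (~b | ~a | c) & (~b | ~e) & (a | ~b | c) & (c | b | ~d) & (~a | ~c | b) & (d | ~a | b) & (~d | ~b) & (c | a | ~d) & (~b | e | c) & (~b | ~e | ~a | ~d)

a=0, b=0, c=1, d=1, e=1

Case a = 0:
Case d = 1:
The clause (~b) is unit, so b = 0.
The clause (c) is unit, so c = 1.
No clause remains; e is free.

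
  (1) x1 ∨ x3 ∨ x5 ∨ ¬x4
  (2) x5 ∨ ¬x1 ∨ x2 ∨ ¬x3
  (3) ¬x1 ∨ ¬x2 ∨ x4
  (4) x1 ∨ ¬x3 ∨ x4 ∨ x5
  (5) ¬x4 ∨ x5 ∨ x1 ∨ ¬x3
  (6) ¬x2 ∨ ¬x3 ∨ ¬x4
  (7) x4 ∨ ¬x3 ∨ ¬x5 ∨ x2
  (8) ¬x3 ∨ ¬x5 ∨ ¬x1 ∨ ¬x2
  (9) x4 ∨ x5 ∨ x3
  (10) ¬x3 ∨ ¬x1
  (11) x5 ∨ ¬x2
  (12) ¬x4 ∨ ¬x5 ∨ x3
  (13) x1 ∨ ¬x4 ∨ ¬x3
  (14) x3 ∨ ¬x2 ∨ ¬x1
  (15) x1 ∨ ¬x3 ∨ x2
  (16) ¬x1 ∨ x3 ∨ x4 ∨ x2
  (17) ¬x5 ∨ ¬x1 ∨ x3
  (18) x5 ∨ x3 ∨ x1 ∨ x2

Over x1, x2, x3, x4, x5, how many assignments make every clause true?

4

There are 2^5 = 32 truth assignments over (x1, x2, x3, x4, x5).
Split on x5. With x5 = True, the clauses containing x5 are satisfied and ¬x5 drops from the rest; 3 of the 2^4 = 16 assignments to the other variables satisfy what remains.
With x5 = False, by the same count on the reduced clause set, 1 assignment works.
Total: 3 + 1 = 4.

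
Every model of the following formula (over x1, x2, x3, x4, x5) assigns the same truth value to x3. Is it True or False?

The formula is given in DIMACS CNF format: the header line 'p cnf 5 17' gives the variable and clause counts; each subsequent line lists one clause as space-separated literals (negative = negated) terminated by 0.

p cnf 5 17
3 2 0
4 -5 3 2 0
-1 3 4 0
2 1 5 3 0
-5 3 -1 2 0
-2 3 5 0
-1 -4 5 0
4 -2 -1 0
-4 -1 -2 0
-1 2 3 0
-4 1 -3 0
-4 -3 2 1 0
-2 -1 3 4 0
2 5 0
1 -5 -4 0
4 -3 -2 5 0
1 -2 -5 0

True

Suppose x3 = False.
(x2) alone gives x2 = True.
(x5) alone gives x5 = True.
(x1) alone gives x1 = True.
(x4) alone gives x4 = True.
That conflicts with the unit clause (¬x4).
So every satisfying assignment has x3 = True.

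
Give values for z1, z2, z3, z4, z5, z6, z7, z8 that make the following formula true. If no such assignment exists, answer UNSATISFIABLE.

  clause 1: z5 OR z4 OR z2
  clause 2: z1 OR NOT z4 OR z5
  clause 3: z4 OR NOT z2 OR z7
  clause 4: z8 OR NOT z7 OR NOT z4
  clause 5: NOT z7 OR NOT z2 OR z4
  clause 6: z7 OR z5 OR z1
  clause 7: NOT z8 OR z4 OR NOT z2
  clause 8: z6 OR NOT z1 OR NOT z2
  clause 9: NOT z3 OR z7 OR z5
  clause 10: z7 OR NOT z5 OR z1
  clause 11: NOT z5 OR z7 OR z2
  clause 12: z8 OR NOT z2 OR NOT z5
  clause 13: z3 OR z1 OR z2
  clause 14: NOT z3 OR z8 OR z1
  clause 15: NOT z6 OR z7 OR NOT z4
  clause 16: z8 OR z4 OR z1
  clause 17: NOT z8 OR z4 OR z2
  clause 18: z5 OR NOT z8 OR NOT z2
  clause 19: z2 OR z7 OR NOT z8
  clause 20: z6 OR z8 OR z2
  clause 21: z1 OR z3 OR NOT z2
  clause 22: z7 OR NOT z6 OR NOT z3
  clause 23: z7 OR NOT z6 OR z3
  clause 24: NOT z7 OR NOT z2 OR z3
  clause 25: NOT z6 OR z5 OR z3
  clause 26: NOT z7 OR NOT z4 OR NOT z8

z1 ↦ true; z2 ↦ false; z3 ↦ false; z4 ↦ false; z5 ↦ true; z6 ↦ true; z7 ↦ true; z8 ↦ false

Try z5 = true.
Try z7 = true.
Try z8 = false.
Unit clause (NOT z4) forces z4 = false.
Unit clause (NOT z2) forces z2 = false.
Unit clause (z1) forces z1 = true.
Unit clause (z6) forces z6 = true.
Every clause is now satisfied; z3 is unconstrained.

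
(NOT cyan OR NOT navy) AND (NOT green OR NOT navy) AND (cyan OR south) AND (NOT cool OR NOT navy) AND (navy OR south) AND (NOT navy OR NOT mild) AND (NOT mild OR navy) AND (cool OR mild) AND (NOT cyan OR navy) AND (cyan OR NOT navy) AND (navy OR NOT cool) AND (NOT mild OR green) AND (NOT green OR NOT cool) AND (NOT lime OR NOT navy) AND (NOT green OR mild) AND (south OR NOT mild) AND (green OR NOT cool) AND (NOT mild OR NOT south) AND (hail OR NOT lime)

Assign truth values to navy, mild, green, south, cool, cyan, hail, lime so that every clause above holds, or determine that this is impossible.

UNSATISFIABLE

Suppose cyan = false.
The clause (south) is unit, so south = true.
The clause (NOT navy) is unit, so navy = false.
The clause (NOT mild) is unit, so mild = false.
The clause (cool) is unit, so cool = true.
Now (NOT cool) is unsatisfied and unit — conflict.
So cyan must be the other value — set cyan = true.
The clause (NOT navy) is unit, so navy = false.
Now (navy) is unsatisfied and unit — conflict.
Neither cyan = true nor cyan = false works.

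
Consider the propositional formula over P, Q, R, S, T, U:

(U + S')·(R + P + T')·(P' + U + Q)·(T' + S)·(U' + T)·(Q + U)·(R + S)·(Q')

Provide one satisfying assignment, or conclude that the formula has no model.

(Q') alone gives Q = 0.
(U) alone gives U = 1.
(T) alone gives T = 1.
(S) alone gives S = 1.
Case R = 1:
Every clause is now satisfied; P is unconstrained.

P: 0; Q: 0; R: 1; S: 1; T: 1; U: 1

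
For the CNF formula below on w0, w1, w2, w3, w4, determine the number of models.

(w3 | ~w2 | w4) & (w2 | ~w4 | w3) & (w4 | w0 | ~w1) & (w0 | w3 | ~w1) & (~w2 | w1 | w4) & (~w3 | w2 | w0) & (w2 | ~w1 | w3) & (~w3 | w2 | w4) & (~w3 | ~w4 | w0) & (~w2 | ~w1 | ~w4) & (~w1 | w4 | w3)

8

There are 2^5 = 32 truth assignments over (w0, w1, w2, w3, w4).
Split on w3. With w3 = 1, the clauses containing w3 are satisfied and ~w3 drops from the rest; 4 of the 2^4 = 16 assignments to the other variables satisfy what remains.
With w3 = 0, by the same count on the reduced clause set, 4 assignments work.
Total: 4 + 4 = 8.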